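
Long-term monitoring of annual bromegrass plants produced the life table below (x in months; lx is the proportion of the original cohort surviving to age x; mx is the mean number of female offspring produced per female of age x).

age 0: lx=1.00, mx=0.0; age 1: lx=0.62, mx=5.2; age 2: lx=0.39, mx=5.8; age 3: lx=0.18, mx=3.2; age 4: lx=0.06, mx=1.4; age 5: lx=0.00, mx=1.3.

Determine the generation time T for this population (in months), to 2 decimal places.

1.60

lx·mx: 0, 3.224, 2.262, 0.576, 0.084, 0 → R0 = 6.146
x·lx·mx: 0, 3.224, 4.524, 1.728, 0.336, 0 → Σ = 9.812
T = 9.812 / 6.146 = 1.596486… → 1.60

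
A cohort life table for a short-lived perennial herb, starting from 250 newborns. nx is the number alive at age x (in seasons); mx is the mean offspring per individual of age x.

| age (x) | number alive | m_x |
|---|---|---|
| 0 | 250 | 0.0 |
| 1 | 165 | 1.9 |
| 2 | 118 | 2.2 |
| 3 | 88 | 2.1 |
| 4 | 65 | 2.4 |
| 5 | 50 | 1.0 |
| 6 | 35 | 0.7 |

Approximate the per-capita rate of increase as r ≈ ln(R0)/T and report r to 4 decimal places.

lx = nx/n0 = nx/250: 1, 0.66, 0.472, 0.352, 0.26, 0.2, 0.14
R0 = Σ lx·mx = 0 + 1.254 + 1.0384 + 0.7392 + 0.624 + 0.2 + 0.098 = 3.9536
Σ x·lx·mx = 9.6324; T = 9.6324/3.9536 = 2.43636…
r ≈ ln(R0)/T = ln(3.9536)/2.43636… = 0.564213… → 0.5642

0.5642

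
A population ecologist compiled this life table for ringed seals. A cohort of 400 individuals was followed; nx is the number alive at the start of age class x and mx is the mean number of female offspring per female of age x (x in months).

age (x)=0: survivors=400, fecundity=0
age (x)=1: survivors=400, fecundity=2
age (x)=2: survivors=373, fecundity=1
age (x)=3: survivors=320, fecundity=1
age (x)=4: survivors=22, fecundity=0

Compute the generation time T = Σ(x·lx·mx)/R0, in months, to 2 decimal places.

lx = nx/n0 = nx/400: 1, 1, 0.9325, 0.8, 0.055
lx·mx: 0, 2, 0.9325, 0.8, 0 → R0 = 3.7325
x·lx·mx: 0, 2, 1.865, 2.4, 0 → Σ = 6.265
T = 6.265 / 3.7325 = 1.6785… → 1.68

1.68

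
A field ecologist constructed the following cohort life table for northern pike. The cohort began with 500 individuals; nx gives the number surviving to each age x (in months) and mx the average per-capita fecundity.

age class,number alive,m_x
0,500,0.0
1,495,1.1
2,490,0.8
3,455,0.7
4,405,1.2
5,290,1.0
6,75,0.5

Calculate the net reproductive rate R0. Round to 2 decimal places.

4.14

lx = nx/n0 = nx/500: 1, 0.99, 0.98, 0.91, 0.81, 0.58, 0.15
lx·mx by age: 0, 1.089, 0.784, 0.637, 0.972, 0.58, 0.075
R0 = Σ lx·mx = 4.137 → 4.14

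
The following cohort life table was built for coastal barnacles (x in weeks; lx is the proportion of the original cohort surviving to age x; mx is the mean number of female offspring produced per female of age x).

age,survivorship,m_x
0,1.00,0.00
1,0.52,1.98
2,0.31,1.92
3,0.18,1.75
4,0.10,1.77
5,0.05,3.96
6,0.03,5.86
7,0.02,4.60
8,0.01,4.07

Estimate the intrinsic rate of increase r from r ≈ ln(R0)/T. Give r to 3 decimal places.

R0 = Σ lx·mx = 0 + 1.0296 + 0.5952 + 0.315 + 0.177 + 0.198 + 0.1758 + 0.092 + 0.0407 = 2.6233
Σ x·lx·mx = 6.8874; T = 6.8874/2.6233 = 2.62547…
r ≈ ln(R0)/T = ln(2.6233)/2.62547… = 0.36734… → 0.367

0.367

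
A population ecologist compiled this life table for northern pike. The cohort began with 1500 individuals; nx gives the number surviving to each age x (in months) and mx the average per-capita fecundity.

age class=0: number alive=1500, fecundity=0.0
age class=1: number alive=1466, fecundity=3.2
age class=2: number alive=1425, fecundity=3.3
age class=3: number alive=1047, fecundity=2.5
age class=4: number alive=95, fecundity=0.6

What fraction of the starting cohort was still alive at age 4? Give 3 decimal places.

0.063

l_4 = n_4/n_0 = 95/1500 = 0.063333… → 0.063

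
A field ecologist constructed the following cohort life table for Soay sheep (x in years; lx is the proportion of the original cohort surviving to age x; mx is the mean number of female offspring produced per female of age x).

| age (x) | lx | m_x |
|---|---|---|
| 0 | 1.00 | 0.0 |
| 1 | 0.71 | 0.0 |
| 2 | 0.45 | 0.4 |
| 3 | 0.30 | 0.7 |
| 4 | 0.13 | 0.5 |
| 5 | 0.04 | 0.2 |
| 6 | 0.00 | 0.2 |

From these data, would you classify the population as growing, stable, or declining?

declining

R0 = Σ lx·mx = 0 + 0 + 0.18 + 0.21 + 0.065 + 0.008 + 0 = 0.463
R0 < 1, so the population is declining.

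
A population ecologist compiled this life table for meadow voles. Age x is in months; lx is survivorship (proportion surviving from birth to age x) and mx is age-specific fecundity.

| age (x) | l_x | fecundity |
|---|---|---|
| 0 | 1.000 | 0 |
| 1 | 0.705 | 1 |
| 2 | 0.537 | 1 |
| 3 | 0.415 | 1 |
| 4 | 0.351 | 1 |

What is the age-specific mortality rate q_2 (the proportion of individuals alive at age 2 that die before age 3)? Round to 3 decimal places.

0.227

q_2 = (l_2 − l_3) / l_2 = (0.537 − 0.415) / 0.537
     = 0.122 / 0.537 = 0.227188… → 0.227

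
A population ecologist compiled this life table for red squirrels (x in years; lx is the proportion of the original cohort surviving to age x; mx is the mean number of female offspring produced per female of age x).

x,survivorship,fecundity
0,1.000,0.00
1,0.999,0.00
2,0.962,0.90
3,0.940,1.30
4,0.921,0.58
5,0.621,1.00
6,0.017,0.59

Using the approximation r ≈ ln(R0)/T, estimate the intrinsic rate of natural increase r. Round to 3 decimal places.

R0 = Σ lx·mx = 0 + 0 + 0.8658 + 1.222 + 0.53418 + 0.621 + 0.01003 = 3.25301
Σ x·lx·mx = 10.6995; T = 10.6995/3.25301 = 3.28911…
r ≈ ln(R0)/T = ln(3.25301)/3.28911… = 0.35863… → 0.359

0.359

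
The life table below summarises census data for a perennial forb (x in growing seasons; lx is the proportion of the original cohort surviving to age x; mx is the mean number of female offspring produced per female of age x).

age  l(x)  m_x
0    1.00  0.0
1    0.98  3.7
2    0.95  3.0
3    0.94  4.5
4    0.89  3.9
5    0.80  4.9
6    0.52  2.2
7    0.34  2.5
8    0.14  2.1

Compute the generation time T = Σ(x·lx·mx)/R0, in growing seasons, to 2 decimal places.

3.47

lx·mx: 0, 3.626, 2.85, 4.23, 3.471, 3.92, 1.144, 0.85, 0.294 → R0 = 20.385
x·lx·mx: 0, 3.626, 5.7, 12.69, 13.884, 19.6, 6.864, 5.95, 2.352 → Σ = 70.666
T = 70.666 / 20.385 = 3.466569… → 3.47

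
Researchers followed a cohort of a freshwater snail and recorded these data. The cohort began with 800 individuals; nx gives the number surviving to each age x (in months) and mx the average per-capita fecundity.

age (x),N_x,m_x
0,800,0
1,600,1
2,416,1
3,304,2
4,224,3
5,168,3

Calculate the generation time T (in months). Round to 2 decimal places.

3.02

lx = nx/n0 = nx/800: 1, 0.75, 0.52, 0.38, 0.28, 0.21
lx·mx: 0, 0.75, 0.52, 0.76, 0.84, 0.63 → R0 = 3.5
x·lx·mx: 0, 0.75, 1.04, 2.28, 3.36, 3.15 → Σ = 10.58
T = 10.58 / 3.5 = 3.022857… → 3.02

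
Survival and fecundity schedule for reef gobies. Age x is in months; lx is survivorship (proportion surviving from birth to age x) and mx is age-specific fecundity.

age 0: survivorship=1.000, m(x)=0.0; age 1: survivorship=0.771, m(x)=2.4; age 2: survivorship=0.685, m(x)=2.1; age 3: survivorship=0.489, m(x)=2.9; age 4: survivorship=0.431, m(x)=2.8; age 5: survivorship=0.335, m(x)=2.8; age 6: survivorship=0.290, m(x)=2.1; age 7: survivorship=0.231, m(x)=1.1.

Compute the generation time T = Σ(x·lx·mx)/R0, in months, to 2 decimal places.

3.10

lx·mx: 0, 1.8504, 1.4385, 1.4181, 1.2068, 0.938, 0.609, 0.2541 → R0 = 7.7149
x·lx·mx: 0, 1.8504, 2.877, 4.2543, 4.8272, 4.69, 3.654, 1.7787 → Σ = 23.9316
T = 23.9316 / 7.7149 = 3.101997… → 3.10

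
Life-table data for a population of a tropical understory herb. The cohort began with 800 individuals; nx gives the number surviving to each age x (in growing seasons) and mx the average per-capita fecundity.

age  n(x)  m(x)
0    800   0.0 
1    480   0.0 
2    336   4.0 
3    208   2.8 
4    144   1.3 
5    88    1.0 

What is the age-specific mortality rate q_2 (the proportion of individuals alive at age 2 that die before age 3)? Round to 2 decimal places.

0.38

lx = nx/n0 = nx/800: 1, 0.6, 0.42, 0.26, 0.18, 0.11
q_2 = (l_2 − l_3) / l_2 = (0.42 − 0.26) / 0.42
     = 0.16 / 0.42 = 0.380952… → 0.38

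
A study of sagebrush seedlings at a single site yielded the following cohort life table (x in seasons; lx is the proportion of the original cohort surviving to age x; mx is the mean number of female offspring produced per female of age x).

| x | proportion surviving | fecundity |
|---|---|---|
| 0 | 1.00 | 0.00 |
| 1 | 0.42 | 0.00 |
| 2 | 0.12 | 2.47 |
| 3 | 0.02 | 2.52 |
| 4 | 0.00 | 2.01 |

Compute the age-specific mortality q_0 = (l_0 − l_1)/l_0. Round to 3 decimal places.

q_0 = (l_0 − l_1) / l_0 = (1 − 0.42) / 1
     = 0.58 / 1 = 0.58 → 0.580

0.580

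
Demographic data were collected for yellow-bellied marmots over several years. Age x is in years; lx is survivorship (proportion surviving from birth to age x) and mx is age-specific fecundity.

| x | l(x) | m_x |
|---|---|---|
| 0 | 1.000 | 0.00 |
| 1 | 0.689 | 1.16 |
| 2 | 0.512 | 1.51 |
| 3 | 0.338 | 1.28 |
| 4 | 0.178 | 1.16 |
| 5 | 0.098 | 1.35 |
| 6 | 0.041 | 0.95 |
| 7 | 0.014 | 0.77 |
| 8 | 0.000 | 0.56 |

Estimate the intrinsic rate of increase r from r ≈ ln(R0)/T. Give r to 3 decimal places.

0.384

R0 = Σ lx·mx = 0 + 0.79924 + 0.77312 + 0.43264 + 0.20648 + 0.1323 + 0.03895 + 0.01078 + 0 = 2.39351
Σ x·lx·mx = 5.43998; T = 5.43998/2.39351 = 2.2728…
r ≈ ln(R0)/T = ln(2.39351)/2.2728… = 0.384… → 0.384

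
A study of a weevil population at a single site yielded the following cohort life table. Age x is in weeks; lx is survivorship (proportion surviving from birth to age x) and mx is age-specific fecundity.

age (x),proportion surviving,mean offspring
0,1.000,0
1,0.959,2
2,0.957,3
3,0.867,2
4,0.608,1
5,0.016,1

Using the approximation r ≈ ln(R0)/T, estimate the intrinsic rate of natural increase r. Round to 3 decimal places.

R0 = Σ lx·mx = 0 + 1.918 + 2.871 + 1.734 + 0.608 + 0.016 = 7.147
Σ x·lx·mx = 15.374; T = 15.374/7.147 = 2.15111…
r ≈ ln(R0)/T = ln(7.147)/2.15111… = 0.91427… → 0.914

0.914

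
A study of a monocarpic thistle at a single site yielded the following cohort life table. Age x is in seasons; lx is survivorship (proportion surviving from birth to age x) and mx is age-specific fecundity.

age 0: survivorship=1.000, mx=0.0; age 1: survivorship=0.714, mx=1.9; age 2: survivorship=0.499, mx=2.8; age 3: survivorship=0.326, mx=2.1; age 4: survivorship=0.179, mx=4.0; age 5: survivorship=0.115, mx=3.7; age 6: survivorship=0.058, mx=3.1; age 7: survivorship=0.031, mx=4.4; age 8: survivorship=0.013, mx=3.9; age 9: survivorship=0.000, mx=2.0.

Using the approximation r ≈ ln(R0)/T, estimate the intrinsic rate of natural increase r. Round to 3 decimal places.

0.580

R0 = Σ lx·mx = 0 + 1.3566 + 1.3972 + 0.6846 + 0.716 + 0.4255 + 0.1798 + 0.1364 + 0.0507 + 0 = 4.9468
Σ x·lx·mx = 13.6355; T = 13.6355/4.9468 = 2.75643…
r ≈ ln(R0)/T = ln(4.9468)/2.75643… = 0.58… → 0.580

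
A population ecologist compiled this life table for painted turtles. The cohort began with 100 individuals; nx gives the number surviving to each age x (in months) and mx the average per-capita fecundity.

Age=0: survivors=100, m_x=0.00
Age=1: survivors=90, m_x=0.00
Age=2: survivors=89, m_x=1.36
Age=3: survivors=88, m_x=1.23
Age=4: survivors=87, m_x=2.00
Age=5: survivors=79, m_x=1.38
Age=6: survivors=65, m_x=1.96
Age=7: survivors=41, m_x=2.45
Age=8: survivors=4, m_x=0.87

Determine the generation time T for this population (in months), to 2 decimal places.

lx = nx/n0 = nx/100: 1, 0.9, 0.89, 0.88, 0.87, 0.79, 0.65, 0.41, 0.04
lx·mx: 0, 0, 1.2104, 1.0824, 1.74, 1.0902, 1.274, 1.0045, 0.0348 → R0 = 7.4363
x·lx·mx: 0, 0, 2.4208, 3.2472, 6.96, 5.451, 7.644, 7.0315, 0.2784 → Σ = 33.0329
T = 33.0329 / 7.4363 = 4.442115… → 4.44

4.44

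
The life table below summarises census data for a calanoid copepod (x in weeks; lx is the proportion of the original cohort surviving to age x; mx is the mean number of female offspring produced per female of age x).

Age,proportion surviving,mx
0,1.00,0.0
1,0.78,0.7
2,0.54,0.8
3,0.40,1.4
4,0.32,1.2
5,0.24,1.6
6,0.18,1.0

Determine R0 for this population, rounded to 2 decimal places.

lx·mx by age: 0, 0.546, 0.432, 0.56, 0.384, 0.384, 0.18
R0 = Σ lx·mx = 2.486 → 2.49

2.49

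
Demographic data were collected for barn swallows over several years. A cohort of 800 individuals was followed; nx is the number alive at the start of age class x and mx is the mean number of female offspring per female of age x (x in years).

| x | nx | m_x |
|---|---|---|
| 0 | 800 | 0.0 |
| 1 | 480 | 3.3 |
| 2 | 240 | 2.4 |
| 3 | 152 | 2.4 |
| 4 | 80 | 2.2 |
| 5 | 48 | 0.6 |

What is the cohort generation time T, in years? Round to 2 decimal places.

1.71

lx = nx/n0 = nx/800: 1, 0.6, 0.3, 0.19, 0.1, 0.06
lx·mx: 0, 1.98, 0.72, 0.456, 0.22, 0.036 → R0 = 3.412
x·lx·mx: 0, 1.98, 1.44, 1.368, 0.88, 0.18 → Σ = 5.848
T = 5.848 / 3.412 = 1.713951… → 1.71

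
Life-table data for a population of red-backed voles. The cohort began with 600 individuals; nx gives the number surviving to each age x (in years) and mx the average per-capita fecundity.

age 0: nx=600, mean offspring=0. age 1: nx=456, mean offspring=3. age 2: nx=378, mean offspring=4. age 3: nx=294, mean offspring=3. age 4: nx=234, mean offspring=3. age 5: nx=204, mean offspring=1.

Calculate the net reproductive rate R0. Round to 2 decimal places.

lx = nx/n0 = nx/600: 1, 0.76, 0.63, 0.49, 0.39, 0.34
lx·mx by age: 0, 2.28, 2.52, 1.47, 1.17, 0.34
R0 = Σ lx·mx = 7.78 → 7.78

7.78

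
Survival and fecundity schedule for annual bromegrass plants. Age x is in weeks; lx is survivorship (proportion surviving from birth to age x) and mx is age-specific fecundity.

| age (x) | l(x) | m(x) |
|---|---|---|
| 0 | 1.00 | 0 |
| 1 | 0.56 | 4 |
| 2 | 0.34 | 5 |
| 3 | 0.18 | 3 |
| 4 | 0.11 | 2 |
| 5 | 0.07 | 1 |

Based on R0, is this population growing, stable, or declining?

R0 = Σ lx·mx = 0 + 2.24 + 1.7 + 0.54 + 0.22 + 0.07 = 4.77
R0 > 1, so the population is growing.

growing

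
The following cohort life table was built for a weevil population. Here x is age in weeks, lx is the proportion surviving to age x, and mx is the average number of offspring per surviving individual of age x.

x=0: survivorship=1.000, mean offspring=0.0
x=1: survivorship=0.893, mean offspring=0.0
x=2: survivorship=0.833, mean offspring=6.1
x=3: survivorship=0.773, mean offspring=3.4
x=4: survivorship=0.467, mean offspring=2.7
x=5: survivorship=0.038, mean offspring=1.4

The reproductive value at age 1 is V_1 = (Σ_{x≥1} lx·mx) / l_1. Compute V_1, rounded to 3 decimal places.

10.105

lx·mx for x ≥ 1: 0, 5.0813, 2.6282, 1.2609, 0.0532 → sum = 9.0236
V_1 = 9.0236 / l_1 = 9.0236 / 0.893 = 10.104815… → 10.105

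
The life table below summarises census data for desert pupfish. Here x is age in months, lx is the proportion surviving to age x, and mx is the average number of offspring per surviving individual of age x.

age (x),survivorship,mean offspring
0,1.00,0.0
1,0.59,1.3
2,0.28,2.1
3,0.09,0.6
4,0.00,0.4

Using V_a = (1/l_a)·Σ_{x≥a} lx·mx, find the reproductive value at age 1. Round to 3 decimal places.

2.388

lx·mx for x ≥ 1: 0.767, 0.588, 0.054, 0 → sum = 1.409
V_1 = 1.409 / l_1 = 1.409 / 0.59 = 2.388136… → 2.388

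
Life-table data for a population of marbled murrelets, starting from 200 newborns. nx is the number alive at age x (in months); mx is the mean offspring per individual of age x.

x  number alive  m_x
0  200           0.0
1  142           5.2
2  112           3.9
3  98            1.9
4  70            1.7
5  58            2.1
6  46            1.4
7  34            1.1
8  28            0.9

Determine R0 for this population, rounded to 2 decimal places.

8.65

lx = nx/n0 = nx/200: 1, 0.71, 0.56, 0.49, 0.35, 0.29, 0.23, 0.17, 0.14
lx·mx by age: 0, 3.692, 2.184, 0.931, 0.595, 0.609, 0.322, 0.187, 0.126
R0 = Σ lx·mx = 8.646 → 8.65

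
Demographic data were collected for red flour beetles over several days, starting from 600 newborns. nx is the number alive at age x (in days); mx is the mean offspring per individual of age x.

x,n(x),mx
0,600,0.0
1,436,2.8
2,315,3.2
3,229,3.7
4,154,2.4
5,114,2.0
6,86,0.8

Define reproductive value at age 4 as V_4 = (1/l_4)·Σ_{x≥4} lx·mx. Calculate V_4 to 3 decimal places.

lx = nx/n0 = nx/600: 1, 0.72667…, 0.525, 0.38167…, 0.25667…, 0.19, 0.14333…
lx·mx for x ≥ 4: 0.616…, 0.38, 0.114667… → sum = 1.110667…
V_4 = 1.110667… / l_4 = 1.110667… / 0.256667… = 4.327273… → 4.327

4.327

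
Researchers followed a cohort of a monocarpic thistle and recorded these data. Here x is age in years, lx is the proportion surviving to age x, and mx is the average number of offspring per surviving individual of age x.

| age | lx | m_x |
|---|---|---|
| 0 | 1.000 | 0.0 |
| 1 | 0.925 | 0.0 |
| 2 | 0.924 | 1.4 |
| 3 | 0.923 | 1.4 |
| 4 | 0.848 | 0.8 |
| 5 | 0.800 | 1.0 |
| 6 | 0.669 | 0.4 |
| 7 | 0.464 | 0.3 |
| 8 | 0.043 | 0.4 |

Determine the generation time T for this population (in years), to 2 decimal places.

lx·mx: 0, 0, 1.2936, 1.2922, 0.6784, 0.8, 0.2676, 0.1392, 0.0172 → R0 = 4.4882
x·lx·mx: 0, 0, 2.5872, 3.8766, 2.7136, 4, 1.6056, 0.9744, 0.1376 → Σ = 15.895
T = 15.895 / 4.4882 = 3.541509… → 3.54

3.54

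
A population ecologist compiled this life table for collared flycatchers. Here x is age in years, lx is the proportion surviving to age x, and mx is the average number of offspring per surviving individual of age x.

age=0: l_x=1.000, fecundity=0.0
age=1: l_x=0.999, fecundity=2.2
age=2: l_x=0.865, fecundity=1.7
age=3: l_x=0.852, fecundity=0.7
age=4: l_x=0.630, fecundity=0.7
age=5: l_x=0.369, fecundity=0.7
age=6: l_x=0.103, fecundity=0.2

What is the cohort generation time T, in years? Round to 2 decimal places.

2.03

lx·mx: 0, 2.1978, 1.4705, 0.5964, 0.441, 0.2583, 0.0206 → R0 = 4.9846
x·lx·mx: 0, 2.1978, 2.941, 1.7892, 1.764, 1.2915, 0.1236 → Σ = 10.1071
T = 10.1071 / 4.9846 = 2.027665… → 2.03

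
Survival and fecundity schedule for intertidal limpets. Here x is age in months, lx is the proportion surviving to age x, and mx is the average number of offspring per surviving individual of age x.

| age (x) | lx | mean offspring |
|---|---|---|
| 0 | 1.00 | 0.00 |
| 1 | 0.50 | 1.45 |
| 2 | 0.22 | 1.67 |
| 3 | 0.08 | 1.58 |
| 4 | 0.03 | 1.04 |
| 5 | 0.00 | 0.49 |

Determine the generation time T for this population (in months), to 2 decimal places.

1.57

lx·mx: 0, 0.725, 0.3674, 0.1264, 0.0312, 0 → R0 = 1.25
x·lx·mx: 0, 0.725, 0.7348, 0.3792, 0.1248, 0 → Σ = 1.9638
T = 1.9638 / 1.25 = 1.57104 → 1.57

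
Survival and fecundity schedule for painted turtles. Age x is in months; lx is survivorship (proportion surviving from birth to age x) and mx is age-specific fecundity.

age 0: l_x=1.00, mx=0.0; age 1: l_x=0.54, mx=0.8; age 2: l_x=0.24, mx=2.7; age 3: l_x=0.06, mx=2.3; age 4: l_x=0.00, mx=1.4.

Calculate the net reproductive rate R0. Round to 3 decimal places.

lx·mx by age: 0, 0.432, 0.648, 0.138, 0
R0 = Σ lx·mx = 1.218 → 1.218

1.218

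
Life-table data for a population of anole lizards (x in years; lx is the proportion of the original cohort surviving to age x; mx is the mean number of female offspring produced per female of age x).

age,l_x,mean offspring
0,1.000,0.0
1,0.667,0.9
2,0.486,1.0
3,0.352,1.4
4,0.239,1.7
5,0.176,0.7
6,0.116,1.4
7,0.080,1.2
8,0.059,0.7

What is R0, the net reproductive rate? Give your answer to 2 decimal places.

lx·mx by age: 0, 0.6003, 0.486, 0.4928, 0.4063, 0.1232, 0.1624, 0.096, 0.0413
R0 = Σ lx·mx = 2.4083 → 2.41

2.41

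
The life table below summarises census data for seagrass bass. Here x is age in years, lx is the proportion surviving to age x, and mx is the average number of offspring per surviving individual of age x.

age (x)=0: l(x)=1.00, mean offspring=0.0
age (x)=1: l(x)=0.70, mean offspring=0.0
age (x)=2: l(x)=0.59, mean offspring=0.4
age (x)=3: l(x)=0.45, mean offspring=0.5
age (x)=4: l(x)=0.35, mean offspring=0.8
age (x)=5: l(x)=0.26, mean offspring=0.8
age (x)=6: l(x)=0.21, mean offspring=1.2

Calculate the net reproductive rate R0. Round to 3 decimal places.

lx·mx by age: 0, 0, 0.236, 0.225, 0.28, 0.208, 0.252
R0 = Σ lx·mx = 1.201 → 1.201

1.201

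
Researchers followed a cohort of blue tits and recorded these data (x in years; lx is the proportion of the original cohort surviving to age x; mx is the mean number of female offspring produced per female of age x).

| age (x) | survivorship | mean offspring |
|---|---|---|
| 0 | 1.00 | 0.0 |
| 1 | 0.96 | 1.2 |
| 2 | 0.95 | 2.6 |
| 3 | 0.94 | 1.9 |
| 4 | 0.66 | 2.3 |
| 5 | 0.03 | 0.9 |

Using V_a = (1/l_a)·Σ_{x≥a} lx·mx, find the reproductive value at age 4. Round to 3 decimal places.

lx·mx for x ≥ 4: 1.518, 0.027 → sum = 1.545
V_4 = 1.545 / l_4 = 1.545 / 0.66 = 2.340909… → 2.341

2.341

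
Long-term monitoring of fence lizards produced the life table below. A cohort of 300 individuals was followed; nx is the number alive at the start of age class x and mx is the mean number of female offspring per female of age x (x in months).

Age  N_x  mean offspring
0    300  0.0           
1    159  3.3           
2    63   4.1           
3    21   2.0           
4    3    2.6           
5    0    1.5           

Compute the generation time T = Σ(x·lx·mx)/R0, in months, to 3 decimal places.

1.439

lx = nx/n0 = nx/300: 1, 0.53, 0.21, 0.07, 0.01, 0
lx·mx: 0, 1.749, 0.861, 0.14, 0.026, 0 → R0 = 2.776
x·lx·mx: 0, 1.749, 1.722, 0.42, 0.104, 0 → Σ = 3.995
T = 3.995 / 2.776 = 1.439121… → 1.439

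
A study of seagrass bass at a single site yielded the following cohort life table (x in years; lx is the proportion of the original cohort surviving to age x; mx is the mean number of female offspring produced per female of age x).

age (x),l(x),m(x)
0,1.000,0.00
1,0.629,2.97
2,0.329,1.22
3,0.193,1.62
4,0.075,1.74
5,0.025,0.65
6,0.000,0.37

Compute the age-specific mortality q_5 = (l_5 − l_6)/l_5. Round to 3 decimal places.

1.000

q_5 = (l_5 − l_6) / l_5 = (0.025 − 0) / 0.025
     = 0.025 / 0.025 = 1 → 1.000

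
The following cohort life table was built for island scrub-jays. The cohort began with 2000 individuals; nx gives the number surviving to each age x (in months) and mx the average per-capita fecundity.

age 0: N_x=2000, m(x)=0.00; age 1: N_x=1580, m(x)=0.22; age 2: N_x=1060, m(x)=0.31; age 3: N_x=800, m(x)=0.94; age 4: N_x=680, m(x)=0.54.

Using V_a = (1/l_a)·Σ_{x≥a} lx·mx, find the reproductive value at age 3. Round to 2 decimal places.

lx = nx/n0 = nx/2000: 1, 0.79, 0.53, 0.4, 0.34
lx·mx for x ≥ 3: 0.376, 0.1836 → sum = 0.5596
V_3 = 0.5596 / l_3 = 0.5596 / 0.4 = 1.399 → 1.40

1.40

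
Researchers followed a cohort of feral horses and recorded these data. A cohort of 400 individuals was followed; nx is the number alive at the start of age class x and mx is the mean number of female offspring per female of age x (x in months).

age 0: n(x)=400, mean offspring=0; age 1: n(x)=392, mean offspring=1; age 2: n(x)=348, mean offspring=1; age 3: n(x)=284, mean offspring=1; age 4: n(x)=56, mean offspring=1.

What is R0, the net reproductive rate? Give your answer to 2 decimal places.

2.70

lx = nx/n0 = nx/400: 1, 0.98, 0.87, 0.71, 0.14
lx·mx by age: 0, 0.98, 0.87, 0.71, 0.14
R0 = Σ lx·mx = 2.7 → 2.70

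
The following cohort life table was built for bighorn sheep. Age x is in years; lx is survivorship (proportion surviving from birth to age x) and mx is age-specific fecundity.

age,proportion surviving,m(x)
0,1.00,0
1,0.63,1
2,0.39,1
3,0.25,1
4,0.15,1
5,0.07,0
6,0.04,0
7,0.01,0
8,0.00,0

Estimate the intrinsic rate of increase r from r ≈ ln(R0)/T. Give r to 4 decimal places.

R0 = Σ lx·mx = 0 + 0.63 + 0.39 + 0.25 + 0.15 + 0 + 0 + 0 + 0 = 1.42
Σ x·lx·mx = 2.76; T = 2.76/1.42 = 1.94366…
r ≈ ln(R0)/T = ln(1.42)/1.94366… = 0.18041… → 0.1804

0.1804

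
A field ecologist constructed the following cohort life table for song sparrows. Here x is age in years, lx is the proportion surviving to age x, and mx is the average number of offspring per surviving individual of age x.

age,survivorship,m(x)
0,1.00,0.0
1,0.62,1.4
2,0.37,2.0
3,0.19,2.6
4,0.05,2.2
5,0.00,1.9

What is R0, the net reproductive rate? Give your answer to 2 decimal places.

2.21

lx·mx by age: 0, 0.868, 0.74, 0.494, 0.11, 0
R0 = Σ lx·mx = 2.212 → 2.21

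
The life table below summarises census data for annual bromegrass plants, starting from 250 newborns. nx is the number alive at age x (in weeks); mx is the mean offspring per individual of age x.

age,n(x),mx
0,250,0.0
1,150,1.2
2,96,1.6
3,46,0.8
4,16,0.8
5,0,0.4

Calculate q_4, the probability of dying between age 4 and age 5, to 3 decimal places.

1.000

lx = nx/n0 = nx/250: 1, 0.6, 0.384, 0.184, 0.064, 0
q_4 = (l_4 − l_5) / l_4 = (0.064 − 0) / 0.064
     = 0.064 / 0.064 = 1 → 1.000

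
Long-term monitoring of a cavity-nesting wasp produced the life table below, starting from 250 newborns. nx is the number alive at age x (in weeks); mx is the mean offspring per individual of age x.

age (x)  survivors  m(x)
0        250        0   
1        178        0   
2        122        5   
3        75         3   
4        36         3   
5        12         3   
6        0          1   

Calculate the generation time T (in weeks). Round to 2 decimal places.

lx = nx/n0 = nx/250: 1, 0.712, 0.488, 0.3, 0.144, 0.048, 0
lx·mx: 0, 0, 2.44, 0.9, 0.432, 0.144, 0 → R0 = 3.916
x·lx·mx: 0, 0, 4.88, 2.7, 1.728, 0.72, 0 → Σ = 10.028
T = 10.028 / 3.916 = 2.560776… → 2.56

2.56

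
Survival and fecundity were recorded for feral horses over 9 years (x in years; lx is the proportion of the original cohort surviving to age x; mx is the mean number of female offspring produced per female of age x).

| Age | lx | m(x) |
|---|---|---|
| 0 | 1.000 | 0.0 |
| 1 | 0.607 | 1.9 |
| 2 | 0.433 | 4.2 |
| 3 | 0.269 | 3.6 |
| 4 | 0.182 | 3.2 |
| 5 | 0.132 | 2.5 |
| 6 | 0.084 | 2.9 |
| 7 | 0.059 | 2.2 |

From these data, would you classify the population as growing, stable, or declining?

R0 = Σ lx·mx = 0 + 1.1533 + 1.8186 + 0.9684 + 0.5824 + 0.33 + 0.2436 + 0.1298 = 5.2261
R0 > 1, so the population is growing.

growing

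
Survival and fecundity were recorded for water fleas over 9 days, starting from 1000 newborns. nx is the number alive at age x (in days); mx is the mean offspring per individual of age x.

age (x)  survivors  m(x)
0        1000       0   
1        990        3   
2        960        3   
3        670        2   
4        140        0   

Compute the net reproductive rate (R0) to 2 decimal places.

7.19

lx = nx/n0 = nx/1000: 1, 0.99, 0.96, 0.67, 0.14
lx·mx by age: 0, 2.97, 2.88, 1.34, 0
R0 = Σ lx·mx = 7.19 → 7.19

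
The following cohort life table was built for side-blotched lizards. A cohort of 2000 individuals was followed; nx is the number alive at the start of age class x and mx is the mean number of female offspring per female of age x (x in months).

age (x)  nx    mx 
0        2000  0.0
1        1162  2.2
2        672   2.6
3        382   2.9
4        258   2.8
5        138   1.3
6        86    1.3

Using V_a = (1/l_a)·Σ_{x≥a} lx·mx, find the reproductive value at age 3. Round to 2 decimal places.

lx = nx/n0 = nx/2000: 1, 0.581, 0.336, 0.191, 0.129, 0.069, 0.043
lx·mx for x ≥ 3: 0.5539, 0.3612, 0.0897, 0.0559 → sum = 1.0607
V_3 = 1.0607 / l_3 = 1.0607 / 0.191 = 5.553403… → 5.55

5.55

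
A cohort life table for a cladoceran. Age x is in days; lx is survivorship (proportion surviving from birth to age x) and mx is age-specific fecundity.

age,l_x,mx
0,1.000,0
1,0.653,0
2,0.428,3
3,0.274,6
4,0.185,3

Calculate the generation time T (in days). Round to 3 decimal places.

2.791

lx·mx: 0, 0, 1.284, 1.644, 0.555 → R0 = 3.483
x·lx·mx: 0, 0, 2.568, 4.932, 2.22 → Σ = 9.72
T = 9.72 / 3.483 = 2.790698… → 2.791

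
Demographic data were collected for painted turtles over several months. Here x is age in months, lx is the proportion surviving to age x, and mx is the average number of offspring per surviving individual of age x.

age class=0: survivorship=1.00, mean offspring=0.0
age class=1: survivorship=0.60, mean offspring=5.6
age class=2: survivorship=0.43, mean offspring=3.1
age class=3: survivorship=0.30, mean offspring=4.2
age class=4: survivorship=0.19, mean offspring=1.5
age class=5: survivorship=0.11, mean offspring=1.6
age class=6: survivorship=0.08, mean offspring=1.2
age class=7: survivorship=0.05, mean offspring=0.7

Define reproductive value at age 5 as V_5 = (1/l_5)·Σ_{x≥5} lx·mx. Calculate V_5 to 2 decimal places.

2.79

lx·mx for x ≥ 5: 0.176, 0.096, 0.035 → sum = 0.307
V_5 = 0.307 / l_5 = 0.307 / 0.11 = 2.790909… → 2.79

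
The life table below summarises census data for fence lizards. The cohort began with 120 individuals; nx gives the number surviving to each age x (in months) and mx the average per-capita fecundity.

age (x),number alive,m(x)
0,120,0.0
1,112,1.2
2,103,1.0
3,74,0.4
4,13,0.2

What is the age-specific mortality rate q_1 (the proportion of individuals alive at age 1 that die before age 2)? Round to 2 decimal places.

lx = nx/n0 = nx/120: 1, 0.93333…, 0.85833…, 0.61667…, 0.10833…
q_1 = (l_1 − l_2) / l_1 = (0.933333… − 0.858333…) / 0.933333…
     = 0.075… / 0.933333… = 0.080357… → 0.08

0.08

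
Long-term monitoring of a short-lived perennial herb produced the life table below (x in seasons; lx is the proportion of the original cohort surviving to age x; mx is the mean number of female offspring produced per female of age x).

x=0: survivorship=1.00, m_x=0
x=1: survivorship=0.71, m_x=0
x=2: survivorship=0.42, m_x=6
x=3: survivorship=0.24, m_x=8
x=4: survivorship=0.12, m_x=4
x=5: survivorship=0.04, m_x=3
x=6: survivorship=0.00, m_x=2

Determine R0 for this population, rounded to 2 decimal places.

5.04

lx·mx by age: 0, 0, 2.52, 1.92, 0.48, 0.12, 0
R0 = Σ lx·mx = 5.04 → 5.04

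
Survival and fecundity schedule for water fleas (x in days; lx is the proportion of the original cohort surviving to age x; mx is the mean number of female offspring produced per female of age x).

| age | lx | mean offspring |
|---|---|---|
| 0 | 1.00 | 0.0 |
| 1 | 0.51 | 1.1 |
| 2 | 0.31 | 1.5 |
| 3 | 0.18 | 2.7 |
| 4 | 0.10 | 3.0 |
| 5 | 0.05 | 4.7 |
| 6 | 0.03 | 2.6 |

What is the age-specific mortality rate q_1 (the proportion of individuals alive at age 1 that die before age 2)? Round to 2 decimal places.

q_1 = (l_1 − l_2) / l_1 = (0.51 − 0.31) / 0.51
     = 0.2 / 0.51 = 0.392157… → 0.39

0.39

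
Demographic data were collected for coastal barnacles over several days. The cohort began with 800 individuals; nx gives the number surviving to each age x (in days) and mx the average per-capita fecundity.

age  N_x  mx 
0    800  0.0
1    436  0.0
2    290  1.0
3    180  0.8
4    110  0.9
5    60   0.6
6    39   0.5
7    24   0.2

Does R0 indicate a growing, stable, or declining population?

declining

lx = nx/n0 = nx/800: 1, 0.545, 0.3625, 0.225, 0.1375, 0.075, 0.04875, 0.03
R0 = Σ lx·mx = 0 + 0 + 0.3625 + 0.18 + 0.12375 + 0.045 + 0.024375 + 0.006 = 0.741625
R0 < 1, so the population is declining.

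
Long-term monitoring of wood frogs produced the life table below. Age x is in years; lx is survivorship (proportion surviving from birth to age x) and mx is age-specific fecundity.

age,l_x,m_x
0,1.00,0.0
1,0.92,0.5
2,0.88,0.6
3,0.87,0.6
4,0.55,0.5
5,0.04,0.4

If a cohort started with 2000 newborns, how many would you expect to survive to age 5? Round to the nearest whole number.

80

Expected survivors = N0 · l_5 = 2000 × 0.04 = 80 → 80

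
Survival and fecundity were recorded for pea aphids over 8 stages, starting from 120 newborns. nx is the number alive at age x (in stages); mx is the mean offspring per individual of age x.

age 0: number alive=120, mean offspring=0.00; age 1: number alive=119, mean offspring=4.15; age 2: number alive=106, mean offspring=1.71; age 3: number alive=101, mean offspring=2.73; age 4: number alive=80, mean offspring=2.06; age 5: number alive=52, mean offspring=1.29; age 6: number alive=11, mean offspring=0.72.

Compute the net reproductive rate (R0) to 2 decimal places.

lx = nx/n0 = nx/120: 1, 0.99167…, 0.88333…, 0.84167…, 0.66667…, 0.43333…, 0.09167…
lx·mx by age: 0, 4.115417…, 1.5105…, 2.29775…, 1.373333…, 0.559…, 0.066…
R0 = Σ lx·mx = 9.922… → 9.92

9.92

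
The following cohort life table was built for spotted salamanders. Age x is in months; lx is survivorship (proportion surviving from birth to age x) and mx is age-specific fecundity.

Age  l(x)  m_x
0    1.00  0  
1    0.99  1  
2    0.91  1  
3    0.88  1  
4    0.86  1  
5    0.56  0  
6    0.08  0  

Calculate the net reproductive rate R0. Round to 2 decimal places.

3.64

lx·mx by age: 0, 0.99, 0.91, 0.88, 0.86, 0, 0
R0 = Σ lx·mx = 3.64 → 3.64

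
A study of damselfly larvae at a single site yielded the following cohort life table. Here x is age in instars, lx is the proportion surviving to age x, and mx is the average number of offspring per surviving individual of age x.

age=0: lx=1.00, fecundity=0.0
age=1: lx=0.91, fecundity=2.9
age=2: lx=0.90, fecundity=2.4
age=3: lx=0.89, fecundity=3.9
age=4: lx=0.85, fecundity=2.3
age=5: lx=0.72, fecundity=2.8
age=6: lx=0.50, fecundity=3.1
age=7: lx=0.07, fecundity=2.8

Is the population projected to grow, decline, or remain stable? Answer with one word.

R0 = Σ lx·mx = 0 + 2.639 + 2.16 + 3.471 + 1.955 + 2.016 + 1.55 + 0.196 = 13.987
R0 > 1, so the population is growing.

growing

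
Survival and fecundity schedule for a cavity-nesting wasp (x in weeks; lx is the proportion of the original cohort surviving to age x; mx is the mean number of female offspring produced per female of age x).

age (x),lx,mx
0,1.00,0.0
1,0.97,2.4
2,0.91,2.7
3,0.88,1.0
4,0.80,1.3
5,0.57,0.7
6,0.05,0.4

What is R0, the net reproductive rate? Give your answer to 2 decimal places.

lx·mx by age: 0, 2.328, 2.457, 0.88, 1.04, 0.399, 0.02
R0 = Σ lx·mx = 7.124 → 7.12

7.12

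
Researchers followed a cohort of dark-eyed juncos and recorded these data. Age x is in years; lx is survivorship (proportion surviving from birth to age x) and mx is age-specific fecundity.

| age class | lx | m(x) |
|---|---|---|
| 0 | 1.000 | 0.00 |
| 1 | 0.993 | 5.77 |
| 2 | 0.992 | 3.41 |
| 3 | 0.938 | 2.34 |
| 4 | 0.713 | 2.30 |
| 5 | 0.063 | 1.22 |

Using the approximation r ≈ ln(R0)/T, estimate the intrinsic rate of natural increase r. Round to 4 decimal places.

R0 = Σ lx·mx = 0 + 5.72961 + 3.38272 + 2.19492 + 1.6399 + 0.07686 = 13.02401
Σ x·lx·mx = 26.02371; T = 26.02371/13.02401 = 1.99813…
r ≈ ln(R0)/T = ln(13.02401)/1.99813… = 1.284596… → 1.2846

1.2846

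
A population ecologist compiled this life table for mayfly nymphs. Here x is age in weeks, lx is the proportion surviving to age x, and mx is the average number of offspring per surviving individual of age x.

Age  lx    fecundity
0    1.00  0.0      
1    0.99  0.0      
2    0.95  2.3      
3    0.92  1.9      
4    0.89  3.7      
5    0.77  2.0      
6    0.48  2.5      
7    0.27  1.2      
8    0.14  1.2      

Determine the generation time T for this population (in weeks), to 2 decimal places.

lx·mx: 0, 0, 2.185, 1.748, 3.293, 1.54, 1.2, 0.324, 0.168 → R0 = 10.458
x·lx·mx: 0, 0, 4.37, 5.244, 13.172, 7.7, 7.2, 2.268, 1.344 → Σ = 41.298
T = 41.298 / 10.458 = 3.948939… → 3.95

3.95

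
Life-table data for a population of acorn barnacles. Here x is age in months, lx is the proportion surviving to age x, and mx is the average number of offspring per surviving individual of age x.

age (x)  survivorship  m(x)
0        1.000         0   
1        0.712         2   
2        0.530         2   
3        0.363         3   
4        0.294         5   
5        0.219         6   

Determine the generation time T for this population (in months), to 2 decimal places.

3.03

lx·mx: 0, 1.424, 1.06, 1.089, 1.47, 1.314 → R0 = 6.357
x·lx·mx: 0, 1.424, 2.12, 3.267, 5.88, 6.57 → Σ = 19.261
T = 19.261 / 6.357 = 3.029888… → 3.03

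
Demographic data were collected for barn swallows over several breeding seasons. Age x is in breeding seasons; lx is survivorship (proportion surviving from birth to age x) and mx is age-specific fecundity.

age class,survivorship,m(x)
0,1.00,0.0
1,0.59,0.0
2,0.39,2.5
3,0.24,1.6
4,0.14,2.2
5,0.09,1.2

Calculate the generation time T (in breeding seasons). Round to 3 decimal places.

2.746

lx·mx: 0, 0, 0.975, 0.384, 0.308, 0.108 → R0 = 1.775
x·lx·mx: 0, 0, 1.95, 1.152, 1.232, 0.54 → Σ = 4.874
T = 4.874 / 1.775 = 2.745915… → 2.746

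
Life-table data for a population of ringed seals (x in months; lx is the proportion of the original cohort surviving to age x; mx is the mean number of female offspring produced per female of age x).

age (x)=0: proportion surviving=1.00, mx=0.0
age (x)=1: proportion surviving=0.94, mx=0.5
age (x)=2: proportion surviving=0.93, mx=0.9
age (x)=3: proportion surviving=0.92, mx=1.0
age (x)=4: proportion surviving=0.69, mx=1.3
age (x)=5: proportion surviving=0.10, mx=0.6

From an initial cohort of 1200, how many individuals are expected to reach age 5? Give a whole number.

Expected survivors = N0 · l_5 = 1200 × 0.10 = 120 → 120

120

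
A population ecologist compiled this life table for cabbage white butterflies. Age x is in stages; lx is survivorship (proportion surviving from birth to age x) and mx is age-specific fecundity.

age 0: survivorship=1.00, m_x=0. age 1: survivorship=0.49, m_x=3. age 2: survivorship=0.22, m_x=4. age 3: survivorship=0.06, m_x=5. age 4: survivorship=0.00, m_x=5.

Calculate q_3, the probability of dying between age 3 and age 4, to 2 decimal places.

1.00

q_3 = (l_3 − l_4) / l_3 = (0.06 − 0) / 0.06
     = 0.06 / 0.06 = 1 → 1.00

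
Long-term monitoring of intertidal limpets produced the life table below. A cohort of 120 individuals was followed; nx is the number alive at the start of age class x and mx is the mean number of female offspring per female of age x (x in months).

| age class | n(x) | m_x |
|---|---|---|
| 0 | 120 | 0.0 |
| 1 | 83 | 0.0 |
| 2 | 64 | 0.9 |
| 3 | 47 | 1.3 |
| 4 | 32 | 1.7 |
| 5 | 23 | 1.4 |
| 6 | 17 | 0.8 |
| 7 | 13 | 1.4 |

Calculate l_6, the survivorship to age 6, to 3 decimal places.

l_6 = n_6/n_0 = 17/120 = 0.141667… → 0.142

0.142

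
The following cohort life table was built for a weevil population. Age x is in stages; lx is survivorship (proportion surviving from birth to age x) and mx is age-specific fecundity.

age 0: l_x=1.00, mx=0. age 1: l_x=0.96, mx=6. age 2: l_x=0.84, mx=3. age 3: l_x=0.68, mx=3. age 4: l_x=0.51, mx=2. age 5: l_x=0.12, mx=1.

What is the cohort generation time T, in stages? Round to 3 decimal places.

1.885

lx·mx: 0, 5.76, 2.52, 2.04, 1.02, 0.12 → R0 = 11.46
x·lx·mx: 0, 5.76, 5.04, 6.12, 4.08, 0.6 → Σ = 21.6
T = 21.6 / 11.46 = 1.884817… → 1.885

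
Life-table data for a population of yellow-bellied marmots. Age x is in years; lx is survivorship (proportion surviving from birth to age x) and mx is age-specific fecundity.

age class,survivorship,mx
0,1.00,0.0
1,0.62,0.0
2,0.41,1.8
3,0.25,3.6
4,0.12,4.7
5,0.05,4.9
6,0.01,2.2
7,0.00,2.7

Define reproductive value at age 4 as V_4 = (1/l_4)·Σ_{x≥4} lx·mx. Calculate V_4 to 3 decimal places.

6.925

lx·mx for x ≥ 4: 0.564, 0.245, 0.022, 0 → sum = 0.831
V_4 = 0.831 / l_4 = 0.831 / 0.12 = 6.925 → 6.925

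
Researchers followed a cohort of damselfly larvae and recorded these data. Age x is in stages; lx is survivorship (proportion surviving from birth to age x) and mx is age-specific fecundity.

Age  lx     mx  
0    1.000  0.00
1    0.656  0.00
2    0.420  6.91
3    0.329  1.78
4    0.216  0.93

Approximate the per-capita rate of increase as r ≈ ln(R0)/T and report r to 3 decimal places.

0.576

R0 = Σ lx·mx = 0 + 0 + 2.9022 + 0.58562 + 0.20088 = 3.6887
Σ x·lx·mx = 8.36478; T = 8.36478/3.6887 = 2.26768…
r ≈ ln(R0)/T = ln(3.6887)/2.26768… = 0.5756… → 0.576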